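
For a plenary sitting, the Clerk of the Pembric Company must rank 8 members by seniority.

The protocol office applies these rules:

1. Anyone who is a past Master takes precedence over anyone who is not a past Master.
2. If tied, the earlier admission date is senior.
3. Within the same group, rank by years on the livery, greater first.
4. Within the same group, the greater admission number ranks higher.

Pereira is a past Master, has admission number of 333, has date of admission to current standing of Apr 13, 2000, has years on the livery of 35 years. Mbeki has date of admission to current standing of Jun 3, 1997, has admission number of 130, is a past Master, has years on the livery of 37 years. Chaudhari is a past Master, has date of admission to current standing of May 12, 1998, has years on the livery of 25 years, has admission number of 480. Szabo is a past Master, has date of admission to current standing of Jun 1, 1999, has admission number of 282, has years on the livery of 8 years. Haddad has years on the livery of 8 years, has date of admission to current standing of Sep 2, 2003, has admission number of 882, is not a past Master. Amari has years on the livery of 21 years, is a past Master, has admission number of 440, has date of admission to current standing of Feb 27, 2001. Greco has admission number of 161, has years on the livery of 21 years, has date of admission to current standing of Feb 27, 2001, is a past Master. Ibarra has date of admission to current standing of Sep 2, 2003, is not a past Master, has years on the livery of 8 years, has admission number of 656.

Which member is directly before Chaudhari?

Mbeki

By the first rule: Mbeki, Chaudhari, Szabo, Pereira, Amari and Greco (each a past Master); then Haddad and Ibarra (both not a past Master).
Among Mbeki, Chaudhari, Szabo, Pereira, Amari and Greco, by date of admission to current standing (earlier first): Mbeki (Jun 3, 1997) before Chaudhari (May 12, 1998) before Szabo (Jun 1, 1999) before Pereira (Apr 13, 2000) before Amari and Greco (Feb 27, 2001).
Amari and Greco both have years on the livery 21 years, so the next rule applies.
Among Amari and Greco, by admission number (higher first): Amari (440) before Greco (161).
Haddad and Ibarra both have date of admission to current standing Sep 2, 2003, so the next rule applies.
Haddad and Ibarra both have years on the livery 8 years, so the next rule applies.
Among Haddad and Ibarra, by admission number (higher first): Haddad (882) before Ibarra (656).
Order: Mbeki, Chaudhari, Szabo, Pereira, Amari, Greco, Haddad, Ibarra.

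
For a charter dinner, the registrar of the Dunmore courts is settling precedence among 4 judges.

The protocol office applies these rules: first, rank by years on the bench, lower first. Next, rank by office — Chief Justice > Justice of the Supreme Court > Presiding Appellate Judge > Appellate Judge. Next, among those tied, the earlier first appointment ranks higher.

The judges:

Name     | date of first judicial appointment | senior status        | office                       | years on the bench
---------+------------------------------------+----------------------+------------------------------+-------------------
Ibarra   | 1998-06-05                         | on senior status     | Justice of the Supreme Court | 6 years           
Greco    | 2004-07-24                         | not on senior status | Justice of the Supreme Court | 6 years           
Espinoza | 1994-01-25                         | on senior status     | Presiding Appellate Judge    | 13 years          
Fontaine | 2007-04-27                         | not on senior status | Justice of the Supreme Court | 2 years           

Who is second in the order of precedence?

By years on the bench (lower first): Fontaine (2 years); then Ibarra and Greco (both 6 years); then Espinoza (13 years).
Ibarra and Greco are each Justice of the Supreme Court, so the next rule applies.
Among Ibarra and Greco, by date of first judicial appointment (earlier first): Ibarra (1998-06-05) before Greco (2004-07-24).
Order: Fontaine, Ibarra, Greco, Espinoza.

Ibarra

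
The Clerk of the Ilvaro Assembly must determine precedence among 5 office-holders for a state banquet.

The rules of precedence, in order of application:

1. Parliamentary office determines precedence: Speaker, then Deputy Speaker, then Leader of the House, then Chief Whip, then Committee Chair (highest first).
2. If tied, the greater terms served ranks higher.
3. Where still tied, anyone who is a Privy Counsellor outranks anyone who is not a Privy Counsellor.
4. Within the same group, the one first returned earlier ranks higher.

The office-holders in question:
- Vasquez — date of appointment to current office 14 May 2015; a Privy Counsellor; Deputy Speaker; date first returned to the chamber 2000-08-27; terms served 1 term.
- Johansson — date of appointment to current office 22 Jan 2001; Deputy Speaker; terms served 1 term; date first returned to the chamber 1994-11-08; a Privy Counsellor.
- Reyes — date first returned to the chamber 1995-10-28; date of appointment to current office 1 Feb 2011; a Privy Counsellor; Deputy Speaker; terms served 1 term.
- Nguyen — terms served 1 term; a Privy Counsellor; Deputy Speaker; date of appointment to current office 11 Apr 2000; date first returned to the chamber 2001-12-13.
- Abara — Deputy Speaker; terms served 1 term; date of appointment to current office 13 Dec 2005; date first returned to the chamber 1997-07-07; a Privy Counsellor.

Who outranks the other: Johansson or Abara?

Johansson

By parliamentary office: Johansson, Reyes, Abara, Vasquez and Nguyen (Deputy Speaker).
Johansson, Reyes, Abara, Vasquez and Nguyen all have terms served 1 term, so the next rule applies.
Johansson, Reyes, Abara, Vasquez and Nguyen are each a Privy Counsellor, so the next rule applies.
Among Johansson, Reyes, Abara, Vasquez and Nguyen, by date first returned to the chamber (earlier first): Johansson (1994-11-08) before Reyes (1995-10-28) before Abara (1997-07-07) before Vasquez (2000-08-27) before Nguyen (2001-12-13).
So Johansson takes precedence.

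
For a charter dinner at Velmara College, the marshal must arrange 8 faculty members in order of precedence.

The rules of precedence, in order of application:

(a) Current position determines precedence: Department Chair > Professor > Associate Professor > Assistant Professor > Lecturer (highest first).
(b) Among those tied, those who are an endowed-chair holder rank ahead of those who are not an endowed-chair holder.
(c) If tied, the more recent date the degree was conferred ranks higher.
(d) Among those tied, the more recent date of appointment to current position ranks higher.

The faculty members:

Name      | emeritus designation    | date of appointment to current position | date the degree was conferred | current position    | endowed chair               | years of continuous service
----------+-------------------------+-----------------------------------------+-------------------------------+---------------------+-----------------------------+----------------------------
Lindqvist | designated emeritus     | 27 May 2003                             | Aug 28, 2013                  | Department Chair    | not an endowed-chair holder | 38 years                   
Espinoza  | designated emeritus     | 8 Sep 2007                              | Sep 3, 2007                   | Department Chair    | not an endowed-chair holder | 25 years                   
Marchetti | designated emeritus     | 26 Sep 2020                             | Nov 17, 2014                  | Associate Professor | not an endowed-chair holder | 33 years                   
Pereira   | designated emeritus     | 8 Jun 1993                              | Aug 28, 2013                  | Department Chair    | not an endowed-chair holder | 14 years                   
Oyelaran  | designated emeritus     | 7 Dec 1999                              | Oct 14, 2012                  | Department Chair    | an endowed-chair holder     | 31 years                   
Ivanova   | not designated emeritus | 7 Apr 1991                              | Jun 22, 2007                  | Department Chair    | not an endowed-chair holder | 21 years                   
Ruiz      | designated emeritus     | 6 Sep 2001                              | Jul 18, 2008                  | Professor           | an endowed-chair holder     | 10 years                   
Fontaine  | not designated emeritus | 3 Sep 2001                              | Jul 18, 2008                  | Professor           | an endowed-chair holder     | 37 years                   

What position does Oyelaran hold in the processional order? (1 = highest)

By current position: Oyelaran, Lindqvist, Pereira, Espinoza and Ivanova (Department Chair); then Ruiz and Fontaine (Professor); then Marchetti (Associate Professor).
Among Oyelaran, Lindqvist, Pereira, Espinoza and Ivanova, an endowed-chair holder before not an endowed-chair holder: Oyelaran (an endowed-chair holder) before Lindqvist, Pereira, Espinoza and Ivanova (not an endowed-chair holder).
Among Lindqvist, Pereira, Espinoza and Ivanova, by date the degree was conferred (later first): Lindqvist and Pereira (Aug 28, 2013) before Espinoza (Sep 3, 2007) before Ivanova (Jun 22, 2007).
Among Lindqvist and Pereira, by date of appointment to current position (later first): Lindqvist (27 May 2003) before Pereira (8 Jun 1993).
Ruiz and Fontaine are each an endowed-chair holder, so the next rule applies.
Ruiz and Fontaine both have date the degree was conferred Jul 18, 2008, so the next rule applies.
Among Ruiz and Fontaine, by date of appointment to current position (later first): Ruiz (6 Sep 2001) before Fontaine (3 Sep 2001).
Order: Oyelaran, Lindqvist, Pereira, Espinoza, Ivanova, Ruiz, Fontaine, Marchetti. So position 1.

1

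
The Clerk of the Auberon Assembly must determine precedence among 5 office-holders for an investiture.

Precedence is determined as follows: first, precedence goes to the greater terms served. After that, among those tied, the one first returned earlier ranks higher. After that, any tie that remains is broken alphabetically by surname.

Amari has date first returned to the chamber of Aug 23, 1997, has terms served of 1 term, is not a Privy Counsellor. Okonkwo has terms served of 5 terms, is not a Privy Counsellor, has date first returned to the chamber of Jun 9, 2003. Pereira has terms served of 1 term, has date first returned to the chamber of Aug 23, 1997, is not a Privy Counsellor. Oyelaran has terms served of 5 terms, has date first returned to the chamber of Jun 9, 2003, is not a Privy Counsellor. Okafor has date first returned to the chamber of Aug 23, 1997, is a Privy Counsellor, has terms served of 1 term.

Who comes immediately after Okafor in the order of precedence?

By terms served (higher first): Okonkwo and Oyelaran (both 5 terms); then Amari, Okafor and Pereira (each 1 term).
Okonkwo and Oyelaran both have date first returned to the chamber Jun 9, 2003, so the next rule applies.
Among Okonkwo and Oyelaran, alphabetically by surname: Okonkwo before Oyelaran.
Amari, Okafor and Pereira all have date first returned to the chamber Aug 23, 1997, so the next rule applies.
Among Amari, Okafor and Pereira, alphabetically by surname: Amari before Okafor before Pereira.
Order: Okonkwo, Oyelaran, Amari, Okafor, Pereira.

Pereira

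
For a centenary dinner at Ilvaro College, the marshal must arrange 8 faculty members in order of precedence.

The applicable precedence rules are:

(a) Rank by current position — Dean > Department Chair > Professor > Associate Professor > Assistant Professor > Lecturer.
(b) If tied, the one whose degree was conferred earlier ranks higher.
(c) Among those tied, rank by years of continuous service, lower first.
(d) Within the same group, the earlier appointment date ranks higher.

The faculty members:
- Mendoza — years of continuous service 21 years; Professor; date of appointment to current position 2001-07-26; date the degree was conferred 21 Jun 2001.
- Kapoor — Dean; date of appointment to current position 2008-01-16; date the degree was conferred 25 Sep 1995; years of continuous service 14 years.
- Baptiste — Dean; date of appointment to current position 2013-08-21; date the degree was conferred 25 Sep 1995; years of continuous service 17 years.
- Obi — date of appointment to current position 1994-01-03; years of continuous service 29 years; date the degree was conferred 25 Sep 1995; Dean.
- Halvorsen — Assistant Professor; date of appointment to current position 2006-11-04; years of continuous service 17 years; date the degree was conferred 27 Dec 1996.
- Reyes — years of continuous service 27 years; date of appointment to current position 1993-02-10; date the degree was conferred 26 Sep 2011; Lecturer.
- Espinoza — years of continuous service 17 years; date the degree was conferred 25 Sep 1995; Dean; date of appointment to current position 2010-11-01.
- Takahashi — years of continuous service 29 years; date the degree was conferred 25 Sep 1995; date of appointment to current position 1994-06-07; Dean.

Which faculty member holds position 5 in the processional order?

By current position: Kapoor, Espinoza, Baptiste, Obi and Takahashi (Dean); then Mendoza (Professor); then Halvorsen (Assistant Professor); then Reyes (Lecturer).
Kapoor, Espinoza, Baptiste, Obi and Takahashi all have date the degree was conferred 25 Sep 1995, so the next rule applies.
Among Kapoor, Espinoza, Baptiste, Obi and Takahashi, by years of continuous service (lower first): Kapoor (14 years) before Espinoza and Baptiste (17 years) before Obi and Takahashi (29 years).
Among Espinoza and Baptiste, by date of appointment to current position (earlier first): Espinoza (2010-11-01) before Baptiste (2013-08-21).
Among Obi and Takahashi, by date of appointment to current position (earlier first): Obi (1994-01-03) before Takahashi (1994-06-07).
Order: Kapoor, Espinoza, Baptiste, Obi, Takahashi, Mendoza, Halvorsen, Reyes.

Takahashi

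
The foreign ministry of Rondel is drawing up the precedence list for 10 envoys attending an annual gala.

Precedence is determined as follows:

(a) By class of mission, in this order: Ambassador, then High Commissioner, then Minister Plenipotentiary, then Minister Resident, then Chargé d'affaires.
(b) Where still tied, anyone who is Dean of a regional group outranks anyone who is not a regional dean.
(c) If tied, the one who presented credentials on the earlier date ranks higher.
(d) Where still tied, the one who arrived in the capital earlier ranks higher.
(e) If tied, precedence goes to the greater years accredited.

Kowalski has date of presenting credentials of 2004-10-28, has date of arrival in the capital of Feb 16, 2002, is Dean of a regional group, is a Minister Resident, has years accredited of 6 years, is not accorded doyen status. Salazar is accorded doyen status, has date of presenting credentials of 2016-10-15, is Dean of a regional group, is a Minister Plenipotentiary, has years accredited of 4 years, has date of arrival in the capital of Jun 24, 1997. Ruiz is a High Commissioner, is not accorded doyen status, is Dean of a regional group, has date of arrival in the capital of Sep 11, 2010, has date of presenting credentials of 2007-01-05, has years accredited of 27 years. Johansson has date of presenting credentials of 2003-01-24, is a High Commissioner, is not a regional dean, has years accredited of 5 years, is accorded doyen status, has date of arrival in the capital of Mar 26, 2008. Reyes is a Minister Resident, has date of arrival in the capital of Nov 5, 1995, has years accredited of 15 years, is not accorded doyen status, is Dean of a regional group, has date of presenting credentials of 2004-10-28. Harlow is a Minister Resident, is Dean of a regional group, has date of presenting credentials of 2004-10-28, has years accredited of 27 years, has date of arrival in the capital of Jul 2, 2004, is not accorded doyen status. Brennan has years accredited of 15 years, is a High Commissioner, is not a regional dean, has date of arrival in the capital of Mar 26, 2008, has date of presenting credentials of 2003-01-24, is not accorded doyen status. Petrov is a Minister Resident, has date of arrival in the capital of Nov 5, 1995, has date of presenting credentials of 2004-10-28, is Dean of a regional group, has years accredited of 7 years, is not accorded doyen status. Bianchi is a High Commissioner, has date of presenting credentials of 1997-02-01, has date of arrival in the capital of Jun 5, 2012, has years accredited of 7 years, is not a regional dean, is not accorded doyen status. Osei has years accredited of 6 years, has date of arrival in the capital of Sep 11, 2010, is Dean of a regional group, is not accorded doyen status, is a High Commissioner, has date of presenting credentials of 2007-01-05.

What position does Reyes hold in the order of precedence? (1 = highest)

By class of mission: Ruiz, Osei, Bianchi, Brennan and Johansson (High Commissioner); then Salazar (Minister Plenipotentiary); then Reyes, Petrov, Kowalski and Harlow (Minister Resident).
Among Ruiz, Osei, Bianchi, Brennan and Johansson, Dean of a regional group before not a regional dean: Ruiz and Osei (Dean of a regional group) before Bianchi, Brennan and Johansson (not a regional dean).
Ruiz and Osei both have date of presenting credentials 2007-01-05, so the next rule applies.
Ruiz and Osei both have date of arrival in the capital Sep 11, 2010, so the next rule applies.
Among Ruiz and Osei, by years accredited (higher first): Ruiz (27 years) before Osei (6 years).
Among Bianchi, Brennan and Johansson, by date of presenting credentials (earlier first): Bianchi (1997-02-01) before Brennan and Johansson (2003-01-24).
Brennan and Johansson both have date of arrival in the capital Mar 26, 2008, so the next rule applies.
Among Brennan and Johansson, by years accredited (higher first): Brennan (15 years) before Johansson (5 years).
Reyes, Petrov, Kowalski and Harlow are each Dean of a regional group, so the next rule applies.
Reyes, Petrov, Kowalski and Harlow all have date of presenting credentials 2004-10-28, so the next rule applies.
Among Reyes, Petrov, Kowalski and Harlow, by date of arrival in the capital (earlier first): Reyes and Petrov (Nov 5, 1995) before Kowalski (Feb 16, 2002) before Harlow (Jul 2, 2004).
Among Reyes and Petrov, by years accredited (higher first): Reyes (15 years) before Petrov (7 years).
Order: Ruiz, Osei, Bianchi, Brennan, Johansson, Salazar, Reyes, Petrov, Kowalski, Harlow. So position 7.

7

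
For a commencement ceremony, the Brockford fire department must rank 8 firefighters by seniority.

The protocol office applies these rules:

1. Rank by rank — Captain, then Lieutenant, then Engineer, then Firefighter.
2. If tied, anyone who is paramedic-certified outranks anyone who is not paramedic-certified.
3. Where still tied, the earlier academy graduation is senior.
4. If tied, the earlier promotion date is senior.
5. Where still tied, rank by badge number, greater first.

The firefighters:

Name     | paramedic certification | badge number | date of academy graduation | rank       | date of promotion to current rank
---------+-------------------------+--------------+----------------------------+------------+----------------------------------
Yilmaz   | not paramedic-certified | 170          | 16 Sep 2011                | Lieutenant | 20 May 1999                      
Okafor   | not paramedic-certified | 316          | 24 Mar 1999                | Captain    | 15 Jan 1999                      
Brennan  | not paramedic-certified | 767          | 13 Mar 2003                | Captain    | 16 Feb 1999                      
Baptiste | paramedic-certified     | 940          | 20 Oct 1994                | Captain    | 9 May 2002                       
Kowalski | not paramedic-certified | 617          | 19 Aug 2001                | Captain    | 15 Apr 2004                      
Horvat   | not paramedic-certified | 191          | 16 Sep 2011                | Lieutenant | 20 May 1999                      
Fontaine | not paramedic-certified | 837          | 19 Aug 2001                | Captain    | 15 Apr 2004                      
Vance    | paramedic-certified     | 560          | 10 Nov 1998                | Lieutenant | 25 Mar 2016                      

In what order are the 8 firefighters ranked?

By rank: Baptiste, Okafor, Fontaine, Kowalski and Brennan (Captain); then Vance, Horvat and Yilmaz (Lieutenant).
Among Baptiste, Okafor, Fontaine, Kowalski and Brennan, paramedic-certified before not paramedic-certified: Baptiste (paramedic-certified) before Okafor, Fontaine, Kowalski and Brennan (not paramedic-certified).
Among Okafor, Fontaine, Kowalski and Brennan, by date of academy graduation (earlier first): Okafor (24 Mar 1999) before Fontaine and Kowalski (19 Aug 2001) before Brennan (13 Mar 2003).
Fontaine and Kowalski both have date of promotion to current rank 15 Apr 2004, so the next rule applies.
Among Fontaine and Kowalski, by badge number (higher first): Fontaine (837) before Kowalski (617).
Among Vance, Horvat and Yilmaz, paramedic-certified before not paramedic-certified: Vance (paramedic-certified) before Horvat and Yilmaz (not paramedic-certified).
Horvat and Yilmaz both have date of academy graduation 16 Sep 2011, so the next rule applies.
Horvat and Yilmaz both have date of promotion to current rank 20 May 1999, so the next rule applies.
Among Horvat and Yilmaz, by badge number (higher first): Horvat (191) before Yilmaz (170).
Full order: Baptiste, Okafor, Fontaine, Kowalski, Brennan, Vance, Horvat, Yilmaz.

Baptiste, Okafor, Fontaine, Kowalski, Brennan, Vance, Horvat, Yilmaz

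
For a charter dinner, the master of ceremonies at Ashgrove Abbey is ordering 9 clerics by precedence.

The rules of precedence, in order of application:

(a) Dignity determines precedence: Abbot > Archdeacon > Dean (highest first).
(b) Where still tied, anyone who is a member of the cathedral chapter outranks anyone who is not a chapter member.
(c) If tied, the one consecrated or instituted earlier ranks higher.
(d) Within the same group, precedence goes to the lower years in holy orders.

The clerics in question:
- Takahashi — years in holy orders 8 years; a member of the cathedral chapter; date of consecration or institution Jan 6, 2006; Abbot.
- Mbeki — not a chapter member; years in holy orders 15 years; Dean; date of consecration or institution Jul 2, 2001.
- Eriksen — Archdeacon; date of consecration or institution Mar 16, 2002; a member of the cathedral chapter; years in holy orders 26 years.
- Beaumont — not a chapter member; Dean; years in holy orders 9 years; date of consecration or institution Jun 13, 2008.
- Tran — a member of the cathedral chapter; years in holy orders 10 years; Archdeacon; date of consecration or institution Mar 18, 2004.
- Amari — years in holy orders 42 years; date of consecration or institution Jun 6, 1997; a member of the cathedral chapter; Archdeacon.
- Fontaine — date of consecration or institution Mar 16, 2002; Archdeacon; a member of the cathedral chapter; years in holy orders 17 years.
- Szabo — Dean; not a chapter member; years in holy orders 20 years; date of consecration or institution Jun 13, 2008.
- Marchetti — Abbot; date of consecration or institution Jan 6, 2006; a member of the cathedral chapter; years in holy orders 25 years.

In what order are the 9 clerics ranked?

Takahashi, Marchetti, Amari, Fontaine, Eriksen, Tran, Mbeki, Beaumont, Szabo

By dignity: Takahashi and Marchetti (Abbot); then Amari, Fontaine, Eriksen and Tran (Archdeacon); then Mbeki, Beaumont and Szabo (Dean).
Takahashi and Marchetti are each a member of the cathedral chapter, so the next rule applies.
Takahashi and Marchetti both have date of consecration or institution Jan 6, 2006, so the next rule applies.
Among Takahashi and Marchetti, by years in holy orders (lower first): Takahashi (8 years) before Marchetti (25 years).
Amari, Fontaine, Eriksen and Tran are each a member of the cathedral chapter, so the next rule applies.
Among Amari, Fontaine, Eriksen and Tran, by date of consecration or institution (earlier first): Amari (Jun 6, 1997) before Fontaine and Eriksen (Mar 16, 2002) before Tran (Mar 18, 2004).
Among Fontaine and Eriksen, by years in holy orders (lower first): Fontaine (17 years) before Eriksen (26 years).
Mbeki, Beaumont and Szabo are each not a chapter member, so the next rule applies.
Among Mbeki, Beaumont and Szabo, by date of consecration or institution (earlier first): Mbeki (Jul 2, 2001) before Beaumont and Szabo (Jun 13, 2008).
Among Beaumont and Szabo, by years in holy orders (lower first): Beaumont (9 years) before Szabo (20 years).
Full order: Takahashi, Marchetti, Amari, Fontaine, Eriksen, Tran, Mbeki, Beaumont, Szabo.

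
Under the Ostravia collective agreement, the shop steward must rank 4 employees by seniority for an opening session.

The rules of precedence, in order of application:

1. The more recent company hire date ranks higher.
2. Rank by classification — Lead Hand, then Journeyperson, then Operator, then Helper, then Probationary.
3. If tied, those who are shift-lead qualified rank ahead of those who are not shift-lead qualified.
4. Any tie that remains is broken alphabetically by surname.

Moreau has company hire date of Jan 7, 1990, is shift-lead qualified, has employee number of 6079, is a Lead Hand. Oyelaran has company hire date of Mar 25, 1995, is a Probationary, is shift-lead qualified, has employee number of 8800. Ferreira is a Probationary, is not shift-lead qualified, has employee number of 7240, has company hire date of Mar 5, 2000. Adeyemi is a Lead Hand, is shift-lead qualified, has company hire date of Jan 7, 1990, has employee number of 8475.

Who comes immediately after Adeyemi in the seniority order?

By company hire date (later first): Ferreira (Mar 5, 2000); then Oyelaran (Mar 25, 1995); then Adeyemi and Moreau (both Jan 7, 1990).
Adeyemi and Moreau are each Lead Hand, so the next rule applies.
Adeyemi and Moreau are each shift-lead qualified, so the next rule applies.
Among Adeyemi and Moreau, alphabetically by surname: Adeyemi before Moreau.
Order: Ferreira, Oyelaran, Adeyemi, Moreau.

Moreau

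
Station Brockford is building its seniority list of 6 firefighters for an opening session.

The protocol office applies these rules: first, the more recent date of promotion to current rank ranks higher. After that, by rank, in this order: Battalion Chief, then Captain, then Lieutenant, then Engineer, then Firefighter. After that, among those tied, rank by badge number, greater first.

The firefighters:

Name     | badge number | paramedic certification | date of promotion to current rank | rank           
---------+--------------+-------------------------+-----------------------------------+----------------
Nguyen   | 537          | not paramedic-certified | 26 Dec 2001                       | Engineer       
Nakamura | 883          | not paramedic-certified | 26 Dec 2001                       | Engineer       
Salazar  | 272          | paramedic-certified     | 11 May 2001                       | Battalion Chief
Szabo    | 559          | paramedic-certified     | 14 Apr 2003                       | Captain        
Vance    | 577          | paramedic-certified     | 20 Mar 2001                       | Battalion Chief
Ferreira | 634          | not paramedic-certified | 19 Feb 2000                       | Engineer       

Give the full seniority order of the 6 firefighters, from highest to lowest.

Szabo, Nakamura, Nguyen, Salazar, Vance, Ferreira

By date of promotion to current rank (later first): Szabo (14 Apr 2003); then Nakamura and Nguyen (both 26 Dec 2001); then Salazar (11 May 2001); then Vance (20 Mar 2001); then Ferreira (19 Feb 2000).
Nakamura and Nguyen are each Engineer, so the next rule applies.
Among Nakamura and Nguyen, by badge number (higher first): Nakamura (883) before Nguyen (537).
Full order: Szabo, Nakamura, Nguyen, Salazar, Vance, Ferreira.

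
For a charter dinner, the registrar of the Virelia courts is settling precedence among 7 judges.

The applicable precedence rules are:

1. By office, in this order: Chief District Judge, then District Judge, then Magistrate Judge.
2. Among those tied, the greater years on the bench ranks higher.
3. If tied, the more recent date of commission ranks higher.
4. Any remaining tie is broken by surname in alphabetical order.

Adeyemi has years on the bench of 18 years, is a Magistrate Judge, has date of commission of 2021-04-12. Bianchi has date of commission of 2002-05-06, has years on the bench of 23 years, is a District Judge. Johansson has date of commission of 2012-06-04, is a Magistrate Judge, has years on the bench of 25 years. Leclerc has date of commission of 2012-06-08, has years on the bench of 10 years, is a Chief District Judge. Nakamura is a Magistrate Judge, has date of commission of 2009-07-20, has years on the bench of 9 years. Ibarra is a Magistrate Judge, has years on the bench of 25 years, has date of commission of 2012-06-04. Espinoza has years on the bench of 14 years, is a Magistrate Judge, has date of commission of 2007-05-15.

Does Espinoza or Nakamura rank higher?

Espinoza

By office: Leclerc (Chief District Judge); then Bianchi (District Judge); then Ibarra, Johansson, Adeyemi, Espinoza and Nakamura (Magistrate Judge).
Among Ibarra, Johansson, Adeyemi, Espinoza and Nakamura, by years on the bench (higher first): Ibarra and Johansson (25 years) before Adeyemi (18 years) before Espinoza (14 years) before Nakamura (9 years).
Ibarra and Johansson both have date of commission 2012-06-04, so the next rule applies.
Among Ibarra and Johansson, alphabetically by surname: Ibarra before Johansson.
So Espinoza takes precedence.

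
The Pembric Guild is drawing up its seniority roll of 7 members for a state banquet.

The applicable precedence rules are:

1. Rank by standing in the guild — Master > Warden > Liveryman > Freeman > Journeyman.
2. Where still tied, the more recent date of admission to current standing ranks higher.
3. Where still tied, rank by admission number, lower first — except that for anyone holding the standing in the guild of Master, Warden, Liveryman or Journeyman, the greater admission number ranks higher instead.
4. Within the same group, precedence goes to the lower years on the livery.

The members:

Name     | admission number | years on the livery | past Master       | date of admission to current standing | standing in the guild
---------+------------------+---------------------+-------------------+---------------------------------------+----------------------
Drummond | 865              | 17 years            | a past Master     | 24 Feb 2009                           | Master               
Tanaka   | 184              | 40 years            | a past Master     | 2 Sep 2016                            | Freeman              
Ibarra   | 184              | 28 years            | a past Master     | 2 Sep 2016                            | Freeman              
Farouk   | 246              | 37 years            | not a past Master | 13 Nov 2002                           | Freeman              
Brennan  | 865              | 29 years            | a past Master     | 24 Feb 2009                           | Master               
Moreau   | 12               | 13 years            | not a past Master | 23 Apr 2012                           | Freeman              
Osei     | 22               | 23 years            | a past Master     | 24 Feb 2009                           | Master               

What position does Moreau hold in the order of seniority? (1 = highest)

By standing in the guild: Drummond, Brennan and Osei (Master); then Ibarra, Tanaka, Moreau and Farouk (Freeman).
Drummond, Brennan and Osei all have date of admission to current standing 24 Feb 2009, so the next rule applies.
Among Drummond, Brennan and Osei, by admission number (higher first) (reversed rule for this group): Drummond and Brennan (865) before Osei (22).
Among Drummond and Brennan, by years on the livery (lower first): Drummond (17 years) before Brennan (29 years).
Among Ibarra, Tanaka, Moreau and Farouk, by date of admission to current standing (later first): Ibarra and Tanaka (2 Sep 2016) before Moreau (23 Apr 2012) before Farouk (13 Nov 2002).
Ibarra and Tanaka both have admission number 184, so the next rule applies.
Among Ibarra and Tanaka, by years on the livery (lower first): Ibarra (28 years) before Tanaka (40 years).
Order: Drummond, Brennan, Osei, Ibarra, Tanaka, Moreau, Farouk. So position 6.

6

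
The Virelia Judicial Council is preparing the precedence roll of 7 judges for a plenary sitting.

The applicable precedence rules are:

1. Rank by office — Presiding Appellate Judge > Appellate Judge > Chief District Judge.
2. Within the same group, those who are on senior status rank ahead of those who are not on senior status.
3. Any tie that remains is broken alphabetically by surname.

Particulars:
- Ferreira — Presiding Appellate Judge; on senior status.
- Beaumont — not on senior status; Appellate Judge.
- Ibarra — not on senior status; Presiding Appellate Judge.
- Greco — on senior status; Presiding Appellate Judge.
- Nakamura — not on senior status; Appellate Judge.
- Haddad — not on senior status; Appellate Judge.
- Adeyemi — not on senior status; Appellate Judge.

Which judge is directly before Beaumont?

Adeyemi

By office: Ferreira, Greco and Ibarra (Presiding Appellate Judge); then Adeyemi, Beaumont, Haddad and Nakamura (Appellate Judge).
Among Ferreira, Greco and Ibarra, on senior status before not on senior status: Ferreira and Greco (on senior status) before Ibarra (not on senior status).
Among Ferreira and Greco, alphabetically by surname: Ferreira before Greco.
Adeyemi, Beaumont, Haddad and Nakamura are each not on senior status, so the next rule applies.
Among Adeyemi, Beaumont, Haddad and Nakamura, alphabetically by surname: Adeyemi before Beaumont before Haddad before Nakamura.
Order: Ferreira, Greco, Ibarra, Adeyemi, Beaumont, Haddad, Nakamura.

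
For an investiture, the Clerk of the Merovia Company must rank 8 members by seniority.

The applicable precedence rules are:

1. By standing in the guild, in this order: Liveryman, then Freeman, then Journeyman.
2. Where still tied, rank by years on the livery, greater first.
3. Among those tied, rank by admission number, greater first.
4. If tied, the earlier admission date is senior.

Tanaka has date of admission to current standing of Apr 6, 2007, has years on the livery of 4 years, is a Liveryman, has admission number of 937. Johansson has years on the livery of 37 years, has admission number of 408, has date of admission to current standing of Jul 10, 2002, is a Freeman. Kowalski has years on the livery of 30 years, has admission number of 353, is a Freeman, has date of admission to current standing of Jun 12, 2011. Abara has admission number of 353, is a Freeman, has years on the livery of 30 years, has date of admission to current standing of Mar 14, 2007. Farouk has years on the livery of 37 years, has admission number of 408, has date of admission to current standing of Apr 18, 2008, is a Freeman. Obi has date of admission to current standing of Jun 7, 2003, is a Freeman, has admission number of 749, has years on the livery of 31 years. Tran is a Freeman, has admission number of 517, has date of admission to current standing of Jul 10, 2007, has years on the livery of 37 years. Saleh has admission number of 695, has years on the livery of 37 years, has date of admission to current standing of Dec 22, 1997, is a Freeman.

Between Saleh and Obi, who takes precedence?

Saleh

By standing in the guild: Tanaka (Liveryman); then Saleh, Tran, Johansson, Farouk, Obi, Abara and Kowalski (Freeman).
Among Saleh, Tran, Johansson, Farouk, Obi, Abara and Kowalski, by years on the livery (higher first): Saleh, Tran, Johansson and Farouk (37 years) before Obi (31 years) before Abara and Kowalski (30 years).
Among Saleh, Tran, Johansson and Farouk, by admission number (higher first): Saleh (695) before Tran (517) before Johansson and Farouk (408).
Among Johansson and Farouk, by date of admission to current standing (earlier first): Johansson (Jul 10, 2002) before Farouk (Apr 18, 2008).
Abara and Kowalski both have admission number 353, so the next rule applies.
Among Abara and Kowalski, by date of admission to current standing (earlier first): Abara (Mar 14, 2007) before Kowalski (Jun 12, 2011).
So Saleh takes precedence.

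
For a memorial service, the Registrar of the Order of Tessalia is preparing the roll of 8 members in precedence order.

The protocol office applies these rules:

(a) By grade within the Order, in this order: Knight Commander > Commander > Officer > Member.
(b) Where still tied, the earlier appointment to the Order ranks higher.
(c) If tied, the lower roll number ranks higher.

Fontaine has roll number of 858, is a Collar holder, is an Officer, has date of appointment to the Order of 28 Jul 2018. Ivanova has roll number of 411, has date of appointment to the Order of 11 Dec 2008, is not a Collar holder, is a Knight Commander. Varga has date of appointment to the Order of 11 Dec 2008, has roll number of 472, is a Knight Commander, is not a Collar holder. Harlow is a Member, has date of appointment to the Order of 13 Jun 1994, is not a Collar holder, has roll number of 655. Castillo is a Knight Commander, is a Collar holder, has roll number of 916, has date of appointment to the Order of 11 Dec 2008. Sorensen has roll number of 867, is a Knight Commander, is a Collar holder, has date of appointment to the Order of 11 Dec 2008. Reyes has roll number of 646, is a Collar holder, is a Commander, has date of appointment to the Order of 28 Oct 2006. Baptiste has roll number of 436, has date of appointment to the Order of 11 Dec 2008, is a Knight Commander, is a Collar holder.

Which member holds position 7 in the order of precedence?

By grade within the Order: Ivanova, Baptiste, Varga, Sorensen and Castillo (Knight Commander); then Reyes (Commander); then Fontaine (Officer); then Harlow (Member).
Ivanova, Baptiste, Varga, Sorensen and Castillo all have date of appointment to the Order 11 Dec 2008, so the next rule applies.
Among Ivanova, Baptiste, Varga, Sorensen and Castillo, by roll number (lower first): Ivanova (411) before Baptiste (436) before Varga (472) before Sorensen (867) before Castillo (916).
Order: Ivanova, Baptiste, Varga, Sorensen, Castillo, Reyes, Fontaine, Harlow.

Fontaine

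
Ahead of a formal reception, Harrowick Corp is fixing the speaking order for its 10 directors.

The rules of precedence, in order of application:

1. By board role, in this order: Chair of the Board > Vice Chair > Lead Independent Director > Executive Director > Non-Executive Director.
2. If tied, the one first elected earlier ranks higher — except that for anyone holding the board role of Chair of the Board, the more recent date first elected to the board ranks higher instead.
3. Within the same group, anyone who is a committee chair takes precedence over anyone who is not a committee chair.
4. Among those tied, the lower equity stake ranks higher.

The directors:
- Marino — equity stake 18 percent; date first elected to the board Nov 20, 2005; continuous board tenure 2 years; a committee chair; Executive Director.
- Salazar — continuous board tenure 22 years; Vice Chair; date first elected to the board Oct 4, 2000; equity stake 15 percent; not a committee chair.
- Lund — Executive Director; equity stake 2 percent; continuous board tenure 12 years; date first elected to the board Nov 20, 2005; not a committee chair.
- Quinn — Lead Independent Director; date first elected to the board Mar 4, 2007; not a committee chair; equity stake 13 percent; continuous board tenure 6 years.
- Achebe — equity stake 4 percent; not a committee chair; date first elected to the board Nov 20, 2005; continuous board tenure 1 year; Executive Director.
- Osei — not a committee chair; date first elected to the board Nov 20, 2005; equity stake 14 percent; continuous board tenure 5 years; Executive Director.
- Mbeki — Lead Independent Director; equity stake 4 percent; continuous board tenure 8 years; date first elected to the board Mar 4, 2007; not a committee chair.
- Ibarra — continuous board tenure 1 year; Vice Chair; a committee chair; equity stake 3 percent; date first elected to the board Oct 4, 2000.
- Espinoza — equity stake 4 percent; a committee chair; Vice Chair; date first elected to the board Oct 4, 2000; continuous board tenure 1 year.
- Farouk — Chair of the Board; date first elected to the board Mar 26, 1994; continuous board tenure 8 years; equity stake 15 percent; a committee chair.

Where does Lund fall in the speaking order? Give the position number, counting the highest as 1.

By board role: Farouk (Chair of the Board); then Ibarra, Espinoza and Salazar (Vice Chair); then Mbeki and Quinn (Lead Independent Director); then Marino, Lund, Achebe and Osei (Executive Director).
Ibarra, Espinoza and Salazar all have date first elected to the board Oct 4, 2000, so the next rule applies.
Among Ibarra, Espinoza and Salazar, a committee chair before not a committee chair: Ibarra and Espinoza (a committee chair) before Salazar (not a committee chair).
Among Ibarra and Espinoza, by equity stake (lower first): Ibarra (3 percent) before Espinoza (4 percent).
Mbeki and Quinn both have date first elected to the board Mar 4, 2007, so the next rule applies.
Mbeki and Quinn are each not a committee chair, so the next rule applies.
Among Mbeki and Quinn, by equity stake (lower first): Mbeki (4 percent) before Quinn (13 percent).
Marino, Lund, Achebe and Osei all have date first elected to the board Nov 20, 2005, so the next rule applies.
Among Marino, Lund, Achebe and Osei, a committee chair before not a committee chair: Marino (a committee chair) before Lund, Achebe and Osei (not a committee chair).
Among Lund, Achebe and Osei, by equity stake (lower first): Lund (2 percent) before Achebe (4 percent) before Osei (14 percent).
Order: Farouk, Ibarra, Espinoza, Salazar, Mbeki, Quinn, Marino, Lund, Achebe, Osei. So position 8.

8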